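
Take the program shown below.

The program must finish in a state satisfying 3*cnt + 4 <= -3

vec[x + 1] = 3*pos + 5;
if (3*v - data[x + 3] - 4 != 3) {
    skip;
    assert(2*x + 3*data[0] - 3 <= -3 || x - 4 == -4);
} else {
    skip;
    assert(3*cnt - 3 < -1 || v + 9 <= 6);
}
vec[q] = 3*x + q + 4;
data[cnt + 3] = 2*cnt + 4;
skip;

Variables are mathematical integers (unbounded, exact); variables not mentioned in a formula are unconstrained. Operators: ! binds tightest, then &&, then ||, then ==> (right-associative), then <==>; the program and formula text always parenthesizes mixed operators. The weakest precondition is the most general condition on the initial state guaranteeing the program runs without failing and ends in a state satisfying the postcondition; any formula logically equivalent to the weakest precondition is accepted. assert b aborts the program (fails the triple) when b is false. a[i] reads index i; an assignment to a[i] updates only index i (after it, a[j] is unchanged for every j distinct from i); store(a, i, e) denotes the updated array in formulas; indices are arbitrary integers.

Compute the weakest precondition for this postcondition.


Working backward. After the program, the postcondition 3*cnt + 4 <= -3 must hold; in canonical form it is 3*cnt <= -7.
Before skip: 3*cnt <= -7
Before data[cnt + 3] := 2*cnt + 4: 3*cnt <= -7
Before vec[q] := 3*x + q + 4: 3*cnt <= -7
Then branch requires (3*data[0] + 2*x <= 0 || x == 0) && 3*cnt <= -7; else branch requires (3*cnt < 2 || v <= -3) && 3*cnt <= -7.
Before the if: (3*v != data[x + 3] + 7 ==> ((3*data[0] + 2*x <= 0 || x == 0) && 3*cnt <= -7)) && ((!(3*v != data[x + 3] + 7)) ==> ((3*cnt < 2 || v <= -3) && 3*cnt <= -7))
Before vec[x + 1] := 3*pos + 5: (3*v != data[x + 3] + 7 ==> ((3*data[0] + 2*x <= 0 || x == 0) && 3*cnt <= -7)) && ((!(3*v != data[x + 3] + 7)) ==> ((3*cnt < 2 || v <= -3) && 3*cnt <= -7))
Answer: WP = (3*v != data[x + 3] + 7 ==> ((3*data[0] + 2*x <= 0 || x == 0) && 3*cnt <= -7)) && ((!(3*v != data[x + 3] + 7)) ==> ((3*cnt < 2 || v <= -3) && 3*cnt <= -7))


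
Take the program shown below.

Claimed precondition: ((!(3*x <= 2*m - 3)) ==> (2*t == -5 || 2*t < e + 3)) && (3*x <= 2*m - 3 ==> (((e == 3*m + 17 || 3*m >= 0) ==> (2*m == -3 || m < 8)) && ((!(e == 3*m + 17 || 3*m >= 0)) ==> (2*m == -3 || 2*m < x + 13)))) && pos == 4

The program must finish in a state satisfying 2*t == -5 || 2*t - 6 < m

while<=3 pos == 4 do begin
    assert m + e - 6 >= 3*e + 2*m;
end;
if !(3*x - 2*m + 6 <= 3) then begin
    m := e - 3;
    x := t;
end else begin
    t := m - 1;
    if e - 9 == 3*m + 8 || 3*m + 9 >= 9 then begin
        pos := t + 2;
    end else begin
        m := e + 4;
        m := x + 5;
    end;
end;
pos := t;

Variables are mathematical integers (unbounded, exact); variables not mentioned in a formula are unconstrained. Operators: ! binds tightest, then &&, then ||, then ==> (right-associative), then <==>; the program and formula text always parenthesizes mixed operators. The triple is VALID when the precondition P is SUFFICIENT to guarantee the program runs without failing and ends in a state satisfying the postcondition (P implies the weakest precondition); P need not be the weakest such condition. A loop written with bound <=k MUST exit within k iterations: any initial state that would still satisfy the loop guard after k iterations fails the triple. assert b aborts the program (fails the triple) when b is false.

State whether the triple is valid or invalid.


Working backward. After the program, the postcondition 2*t == -5 || 2*t - 6 < m must hold; in canonical form it is 2*t == -5 || 2*t < m + 6.
Before pos := t: 2*t == -5 || 2*t < m + 6
Then branch requires 2*t == -5 || 2*t < e + 3; else branch requires ((e == 3*m + 17 || 3*m >= 0) ==> (2*m == -3 || m < 8)) && ((!(e == 3*m + 17 || 3*m >= 0)) ==> (2*m == -3 || 2*m < x + 13)).
Before the if: ((!(3*x <= 2*m - 3)) ==> (2*t == -5 || 2*t < e + 3)) && (3*x <= 2*m - 3 ==> (((e == 3*m + 17 || 3*m >= 0) ==> (2*m == -3 || m < 8)) && ((!(e == 3*m + 17 || 3*m >= 0)) ==> (2*m == -3 || 2*m < x + 13))))
Before the loop (bound <=3), unroll the exhaustion recursion (WP_0 = exit-now case; WP_j = one more guarded iteration, up to j = 3):
  WP_0: (!(pos == 4)) && ((!(3*x <= 2*m - 3)) ==> (2*t == -5 || 2*t < e + 3)) && (3*x <= 2*m - 3 ==> (((e == 3*m + 17 || 3*m >= 0) ==> (2*m == -3 || m < 8)) && ((!(e == 3*m + 17 || 3*m >= 0)) ==> (2*m == -3 || 2*m < x + 13))))
  WP_1: (pos == 4 ==> (2*e + m <= -6 && (!(pos == 4)) && ((!(3*x <= 2*m - 3)) ==> (2*t == -5 || 2*t < e + 3)) && (3*x <= 2*m - 3 ==> (((e == 3*m + 17 || 3*m >= 0) ==> (2*m == -3 || m < 8)) && ((!(e == 3*m + 17 || 3*m >= 0)) ==> (2*m == -3 || 2*m < x + 13)))))) && ((!(pos == 4)) ==> (((!(3*x <= 2*m - 3)) ==> (2*t == -5 || 2*t < e + 3)) && (3*x <= 2*m - 3 ==> (((e == 3*m + 17 || 3*m >= 0) ==> (2*m == -3 || m < 8)) && ((!(e == 3*m + 17 || 3*m >= 0)) ==> (2*m == -3 || 2*m < x + 13))))))
  WP_2: (pos == 4 ==> (2*e + m <= -6 && (pos == 4 ==> (2*e + m <= -6 && (!(pos == 4)) && ((!(3*x <= 2*m - 3)) ==> (2*t == -5 || 2*t < e + 3)) && (3*x <= 2*m - 3 ==> (((e == 3*m + 17 || 3*m >= 0) ==> (2*m == -3 || m < 8)) && ((!(e == 3*m + 17 || 3*m >= 0)) ==> (2*m == -3 || 2*m < x + 13)))))) && ((!(pos == 4)) ==> (((!(3*x <= 2*m - 3)) ==> (2*t == -5 || 2*t < e + 3)) && (3*x <= 2*m - 3 ==> (((e == 3*m + 17 || 3*m >= 0) ==> (2*m == -3 || m < 8)) && ((!(e == 3*m + 17 || 3*m >= 0)) ==> (2*m == -3 || 2*m < x + 13)))))))) && ((!(pos == 4)) ==> (((!(3*x <= 2*m - 3)) ==> (2*t == -5 || 2*t < e + 3)) && (3*x <= 2*m - 3 ==> (((e == 3*m + 17 || 3*m >= 0) ==> (2*m == -3 || m < 8)) && ((!(e == 3*m + 17 || 3*m >= 0)) ==> (2*m == -3 || 2*m < x + 13))))))
  WP_3: (pos == 4 ==> (2*e + m <= -6 && (pos == 4 ==> (2*e + m <= -6 && (pos == 4 ==> (2*e + m <= -6 && (!(pos == 4)) && ((!(3*x <= 2*m - 3)) ==> (2*t == -5 || 2*t < e + 3)) && (3*x <= 2*m - 3 ==> (((e == 3*m + 17 || 3*m >= 0) ==> (2*m == -3 || m < 8)) && ((!(e == 3*m + 17 || 3*m >= 0)) ==> (2*m == -3 || 2*m < x + 13)))))) && ((!(pos == 4)) ==> (((!(3*x <= 2*m - 3)) ==> (2*t == -5 || 2*t < e + 3)) && (3*x <= 2*m - 3 ==> (((e == 3*m + 17 || 3*m >= 0) ==> (2*m == -3 || m < 8)) && ((!(e == 3*m + 17 || 3*m >= 0)) ==> (2*m == -3 || 2*m < x + 13)))))))) && ((!(pos == 4)) ==> (((!(3*x <= 2*m - 3)) ==> (2*t == -5 || 2*t < e + 3)) && (3*x <= 2*m - 3 ==> (((e == 3*m + 17 || 3*m >= 0) ==> (2*m == -3 || m < 8)) && ((!(e == 3*m + 17 || 3*m >= 0)) ==> (2*m == -3 || 2*m < x + 13)))))))) && ((!(pos == 4)) ==> (((!(3*x <= 2*m - 3)) ==> (2*t == -5 || 2*t < e + 3)) && (3*x <= 2*m - 3 ==> (((e == 3*m + 17 || 3*m >= 0) ==> (2*m == -3 || m < 8)) && ((!(e == 3*m + 17 || 3*m >= 0)) ==> (2*m == -3 || 2*m < x + 13))))))
So before the loop: (pos == 4 ==> (2*e + m <= -6 && (pos == 4 ==> (2*e + m <= -6 && (pos == 4 ==> (2*e + m <= -6 && (!(pos == 4)) && ((!(3*x <= 2*m - 3)) ==> (2*t == -5 || 2*t < e + 3)) && (3*x <= 2*m - 3 ==> (((e == 3*m + 17 || 3*m >= 0) ==> (2*m == -3 || m < 8)) && ((!(e == 3*m + 17 || 3*m >= 0)) ==> (2*m == -3 || 2*m < x + 13)))))) && ((!(pos == 4)) ==> (((!(3*x <= 2*m - 3)) ==> (2*t == -5 || 2*t < e + 3)) && (3*x <= 2*m - 3 ==> (((e == 3*m + 17 || 3*m >= 0) ==> (2*m == -3 || m < 8)) && ((!(e == 3*m + 17 || 3*m >= 0)) ==> (2*m == -3 || 2*m < x + 13)))))))) && ((!(pos == 4)) ==> (((!(3*x <= 2*m - 3)) ==> (2*t == -5 || 2*t < e + 3)) && (3*x <= 2*m - 3 ==> (((e == 3*m + 17 || 3*m >= 0) ==> (2*m == -3 || m < 8)) && ((!(e == 3*m + 17 || 3*m >= 0)) ==> (2*m == -3 || 2*m < x + 13)))))))) && ((!(pos == 4)) ==> (((!(3*x <= 2*m - 3)) ==> (2*t == -5 || 2*t < e + 3)) && (3*x <= 2*m - 3 ==> (((e == 3*m + 17 || 3*m >= 0) ==> (2*m == -3 || m < 8)) && ((!(e == 3*m + 17 || 3*m >= 0)) ==> (2*m == -3 || 2*m < x + 13))))))
The weakest precondition is (pos == 4 ==> (2*e + m <= -6 && (pos == 4 ==> (2*e + m <= -6 && (pos == 4 ==> (2*e + m <= -6 && (!(pos == 4)) && ((!(3*x <= 2*m - 3)) ==> (2*t == -5 || 2*t < e + 3)) && (3*x <= 2*m - 3 ==> (((e == 3*m + 17 || 3*m >= 0) ==> (2*m == -3 || m < 8)) && ((!(e == 3*m + 17 || 3*m >= 0)) ==> (2*m == -3 || 2*m < x + 13)))))) && ((!(pos == 4)) ==> (((!(3*x <= 2*m - 3)) ==> (2*t == -5 || 2*t < e + 3)) && (3*x <= 2*m - 3 ==> (((e == 3*m + 17 || 3*m >= 0) ==> (2*m == -3 || m < 8)) && ((!(e == 3*m + 17 || 3*m >= 0)) ==> (2*m == -3 || 2*m < x + 13)))))))) && ((!(pos == 4)) ==> (((!(3*x <= 2*m - 3)) ==> (2*t == -5 || 2*t < e + 3)) && (3*x <= 2*m - 3 ==> (((e == 3*m + 17 || 3*m >= 0) ==> (2*m == -3 || m < 8)) && ((!(e == 3*m + 17 || 3*m >= 0)) ==> (2*m == -3 || 2*m < x + 13)))))))) && ((!(pos == 4)) ==> (((!(3*x <= 2*m - 3)) ==> (2*t == -5 || 2*t < e + 3)) && (3*x <= 2*m - 3 ==> (((e == 3*m + 17 || 3*m >= 0) ==> (2*m == -3 || m < 8)) && ((!(e == 3*m + 17 || 3*m >= 0)) ==> (2*m == -3 || 2*m < x + 13)))))).
Check whether ((!(3*x <= 2*m - 3)) ==> (2*t == -5 || 2*t < e + 3)) && (3*x <= 2*m - 3 ==> (((e == 3*m + 17 || 3*m >= 0) ==> (2*m == -3 || m < 8)) && ((!(e == 3*m + 17 || 3*m >= 0)) ==> (2*m == -3 || 2*m < x + 13)))) && pos == 4 implies it.
Countermodel: at the initial state e = 41, m = 8, pos = 4, t = 0, x = 5, the precondition holds but the weakest precondition fails.
Answer: invalid


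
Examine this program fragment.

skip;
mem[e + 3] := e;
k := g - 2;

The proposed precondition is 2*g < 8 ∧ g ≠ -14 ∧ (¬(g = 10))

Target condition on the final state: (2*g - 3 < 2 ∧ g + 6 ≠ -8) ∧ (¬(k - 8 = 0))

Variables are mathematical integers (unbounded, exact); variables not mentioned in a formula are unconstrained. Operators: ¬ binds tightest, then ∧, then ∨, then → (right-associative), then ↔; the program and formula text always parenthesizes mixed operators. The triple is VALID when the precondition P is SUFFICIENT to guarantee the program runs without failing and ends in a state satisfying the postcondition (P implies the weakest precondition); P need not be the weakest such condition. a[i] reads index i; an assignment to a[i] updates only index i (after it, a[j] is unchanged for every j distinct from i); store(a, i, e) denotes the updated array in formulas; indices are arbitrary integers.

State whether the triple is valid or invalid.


Working backward. After the program, the postcondition (2*g - 3 < 2 ∧ g + 6 ≠ -8) ∧ (¬(k - 8 = 0)) must hold; in canonical form it is 2*g < 5 ∧ g ≠ -14 ∧ (¬(k = 8)).
Before k := g - 2: 2*g < 5 ∧ g ≠ -14 ∧ (¬(g = 10))
Before mem[e + 3] := e: 2*g < 5 ∧ g ≠ -14 ∧ (¬(g = 10))
Before skip: 2*g < 5 ∧ g ≠ -14 ∧ (¬(g = 10))
The weakest precondition is 2*g < 5 ∧ g ≠ -14 ∧ (¬(g = 10)).
Check whether 2*g < 8 ∧ g ≠ -14 ∧ (¬(g = 10)) implies it.
Countermodel: at the initial state g = 3, the precondition holds but the weakest precondition fails.
Answer: invalid


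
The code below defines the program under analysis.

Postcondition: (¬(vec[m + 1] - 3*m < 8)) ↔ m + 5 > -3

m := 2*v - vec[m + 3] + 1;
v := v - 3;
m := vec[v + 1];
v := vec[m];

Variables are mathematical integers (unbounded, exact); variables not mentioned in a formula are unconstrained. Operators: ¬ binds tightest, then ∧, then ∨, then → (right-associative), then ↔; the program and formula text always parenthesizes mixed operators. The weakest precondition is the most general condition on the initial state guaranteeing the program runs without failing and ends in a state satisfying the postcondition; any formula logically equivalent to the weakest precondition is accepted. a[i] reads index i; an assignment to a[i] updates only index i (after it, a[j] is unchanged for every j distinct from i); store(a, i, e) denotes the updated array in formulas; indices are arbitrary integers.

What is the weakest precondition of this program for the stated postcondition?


Working backward. After the program, the postcondition (¬(vec[m + 1] - 3*m < 8)) ↔ m + 5 > -3 must hold; in canonical form it is (¬(vec[m + 1] < 3*m + 8)) ↔ m > -8.
Before v := vec[m]: (¬(vec[m + 1] < 3*m + 8)) ↔ m > -8
Before m := vec[v + 1]: (¬(vec[vec[v + 1] + 1] < 3*vec[v + 1] + 8)) ↔ vec[v + 1] > -8
Before v := v - 3: (¬(vec[vec[v - 2] + 1] < 3*vec[v - 2] + 8)) ↔ vec[v - 2] > -8
Before m := 2*v - vec[m + 3] + 1: (¬(vec[vec[v - 2] + 1] < 3*vec[v - 2] + 8)) ↔ vec[v - 2] > -8
Answer: WP = (¬(vec[vec[v - 2] + 1] < 3*vec[v - 2] + 8)) ↔ vec[v - 2] > -8


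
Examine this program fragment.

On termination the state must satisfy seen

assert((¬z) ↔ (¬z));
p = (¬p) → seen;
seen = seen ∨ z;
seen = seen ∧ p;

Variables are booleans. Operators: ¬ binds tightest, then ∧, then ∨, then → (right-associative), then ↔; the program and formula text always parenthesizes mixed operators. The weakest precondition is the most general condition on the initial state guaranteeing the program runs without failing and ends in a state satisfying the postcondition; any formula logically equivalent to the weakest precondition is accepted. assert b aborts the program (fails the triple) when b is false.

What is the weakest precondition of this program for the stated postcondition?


Working backward. After the program, seen must hold.
Before seen := seen ∧ p: seen ∧ p
Before seen := seen ∨ z: (seen ∨ z) ∧ p
Before p := (¬p) → seen: (seen ∨ z) ∧ ((¬p) → seen)
Before assert (¬z) ↔ (¬z): (seen ∨ z) ∧ ((¬p) → seen)
Answer: WP = (seen ∨ z) ∧ ((¬p) → seen)


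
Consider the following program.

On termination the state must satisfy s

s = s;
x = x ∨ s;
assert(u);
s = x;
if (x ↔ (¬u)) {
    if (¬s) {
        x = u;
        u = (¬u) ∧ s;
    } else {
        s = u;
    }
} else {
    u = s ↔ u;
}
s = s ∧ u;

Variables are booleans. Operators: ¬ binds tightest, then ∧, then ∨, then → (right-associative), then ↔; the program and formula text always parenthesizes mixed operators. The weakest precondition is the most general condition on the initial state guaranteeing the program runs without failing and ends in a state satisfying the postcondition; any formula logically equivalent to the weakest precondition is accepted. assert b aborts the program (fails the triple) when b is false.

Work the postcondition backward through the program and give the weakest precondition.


Working backward. After the program, s must hold.
Before s := s ∧ u: s ∧ u
Then branch requires ((¬s) → (s ∧ (¬u))) ∧ (s → u); else branch requires s ∧ (s ↔ u).
Before the if: ((x ↔ (¬u)) → (((¬s) → (s ∧ (¬u))) ∧ (s → u))) ∧ ((¬(x ↔ (¬u))) → (s ∧ (s ↔ u)))
Before s := x: ((x ↔ (¬u)) → (((¬x) → (x ∧ (¬u))) ∧ (x → u))) ∧ ((¬(x ↔ (¬u))) → (x ∧ (x ↔ u)))
Before assert u: u ∧ ((x ↔ (¬u)) → (((¬x) → (x ∧ (¬u))) ∧ (x → u))) ∧ ((¬(x ↔ (¬u))) → (x ∧ (x ↔ u)))
Before x := x ∨ s: u ∧ (((x ∨ s) ↔ (¬u)) → (((¬(x ∨ s)) → ((x ∨ s) ∧ (¬u))) ∧ ((x ∨ s) → u))) ∧ ((¬((x ∨ s) ↔ (¬u))) → ((x ∨ s) ∧ ((x ∨ s) ↔ u)))
Before s := s: u ∧ (((x ∨ s) ↔ (¬u)) → (((¬(x ∨ s)) → ((x ∨ s) ∧ (¬u))) ∧ ((x ∨ s) → u))) ∧ ((¬((x ∨ s) ↔ (¬u))) → ((x ∨ s) ∧ ((x ∨ s) ↔ u)))
Answer: WP = u ∧ (((x ∨ s) ↔ (¬u)) → (((¬(x ∨ s)) → ((x ∨ s) ∧ (¬u))) ∧ ((x ∨ s) → u))) ∧ ((¬((x ∨ s) ↔ (¬u))) → ((x ∨ s) ∧ ((x ∨ s) ↔ u)))


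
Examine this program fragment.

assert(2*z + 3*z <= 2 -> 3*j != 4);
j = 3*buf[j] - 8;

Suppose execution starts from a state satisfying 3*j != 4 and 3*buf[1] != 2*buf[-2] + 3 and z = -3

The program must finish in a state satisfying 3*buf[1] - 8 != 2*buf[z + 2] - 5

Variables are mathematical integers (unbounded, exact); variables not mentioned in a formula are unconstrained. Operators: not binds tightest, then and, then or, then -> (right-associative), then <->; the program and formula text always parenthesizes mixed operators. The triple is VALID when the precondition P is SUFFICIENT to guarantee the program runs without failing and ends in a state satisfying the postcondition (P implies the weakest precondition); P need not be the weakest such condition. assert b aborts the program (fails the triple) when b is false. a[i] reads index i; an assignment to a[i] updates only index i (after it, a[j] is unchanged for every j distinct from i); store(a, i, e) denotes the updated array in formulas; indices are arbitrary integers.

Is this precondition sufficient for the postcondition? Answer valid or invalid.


Working backward. After the program, the postcondition 3*buf[1] - 8 != 2*buf[z + 2] - 5 must hold; in canonical form it is 3*buf[1] != 2*buf[z + 2] + 3.
Before j := 3*buf[j] - 8: 3*buf[1] != 2*buf[z + 2] + 3
Before assert 2*z + 3*z <= 2 -> 3*j != 4: (5*z <= 2 -> 3*j != 4) and 3*buf[1] != 2*buf[z + 2] + 3
The weakest precondition is (5*z <= 2 -> 3*j != 4) and 3*buf[1] != 2*buf[z + 2] + 3.
Check whether 3*j != 4 and 3*buf[1] != 2*buf[-2] + 3 and z = -3 implies it.
Countermodel: at the initial state buf = {[-2] = 85229, [-1] = 85230, [1] = 56821, elsewhere 56821}, j = 0, z = -3, the precondition holds but the weakest precondition fails.
Answer: invalid


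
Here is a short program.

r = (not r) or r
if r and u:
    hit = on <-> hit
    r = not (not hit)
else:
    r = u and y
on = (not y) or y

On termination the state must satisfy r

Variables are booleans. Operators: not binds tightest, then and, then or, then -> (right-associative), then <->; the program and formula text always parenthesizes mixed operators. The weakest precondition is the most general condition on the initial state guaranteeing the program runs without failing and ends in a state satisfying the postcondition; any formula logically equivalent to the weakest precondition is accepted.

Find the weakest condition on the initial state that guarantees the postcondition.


Working backward. After the program, r must hold.
Before on := (not y) or y: r
Then branch requires on <-> hit; else branch requires u and y.
Before the if: ((r and u) -> (on <-> hit)) and ((not (r and u)) -> (u and y))
Before r := (not r) or r: (u -> (on <-> hit)) and ((not u) -> (u and y))
Answer: WP = (u -> (on <-> hit)) and ((not u) -> (u and y))


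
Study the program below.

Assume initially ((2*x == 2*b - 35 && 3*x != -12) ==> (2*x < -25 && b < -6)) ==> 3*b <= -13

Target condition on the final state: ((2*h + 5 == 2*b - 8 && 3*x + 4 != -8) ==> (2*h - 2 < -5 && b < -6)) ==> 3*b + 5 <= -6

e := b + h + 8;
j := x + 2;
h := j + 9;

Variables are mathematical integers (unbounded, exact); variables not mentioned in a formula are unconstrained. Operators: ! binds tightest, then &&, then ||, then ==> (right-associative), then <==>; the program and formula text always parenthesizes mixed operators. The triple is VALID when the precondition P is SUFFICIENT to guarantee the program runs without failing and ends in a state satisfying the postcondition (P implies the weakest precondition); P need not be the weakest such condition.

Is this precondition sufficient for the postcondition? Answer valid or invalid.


Working backward. After the program, the postcondition ((2*h + 5 == 2*b - 8 && 3*x + 4 != -8) ==> (2*h - 2 < -5 && b < -6)) ==> 3*b + 5 <= -6 must hold; in canonical form it is ((2*h == 2*b - 13 && 3*x != -12) ==> (2*h < -3 && b < -6)) ==> 3*b <= -11.
Before h := j + 9: ((2*j == 2*b - 31 && 3*x != -12) ==> (2*j < -21 && b < -6)) ==> 3*b <= -11
Before j := x + 2: ((2*x == 2*b - 35 && 3*x != -12) ==> (2*x < -25 && b < -6)) ==> 3*b <= -11
Before e := b + h + 8: ((2*x == 2*b - 35 && 3*x != -12) ==> (2*x < -25 && b < -6)) ==> 3*b <= -11
The weakest precondition is ((2*x == 2*b - 35 && 3*x != -12) ==> (2*x < -25 && b < -6)) ==> 3*b <= -11.
Check whether ((2*x == 2*b - 35 && 3*x != -12) ==> (2*x < -25 && b < -6)) ==> 3*b <= -13 implies it.
Every state satisfying the precondition satisfies the weakest precondition: the implication holds.
Answer: valid


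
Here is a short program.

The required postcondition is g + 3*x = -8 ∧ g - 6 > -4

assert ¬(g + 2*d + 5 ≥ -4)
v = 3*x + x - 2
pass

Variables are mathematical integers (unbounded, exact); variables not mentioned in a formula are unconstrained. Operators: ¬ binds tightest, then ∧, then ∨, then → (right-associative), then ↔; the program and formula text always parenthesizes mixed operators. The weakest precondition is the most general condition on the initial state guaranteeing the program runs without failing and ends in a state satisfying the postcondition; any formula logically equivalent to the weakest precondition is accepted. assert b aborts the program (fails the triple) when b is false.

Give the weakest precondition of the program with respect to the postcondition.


Working backward. After the program, the postcondition g + 3*x = -8 ∧ g - 6 > -4 must hold; in canonical form it is g + 3*x = -8 ∧ g > 2.
Before skip: g + 3*x = -8 ∧ g > 2
Before v := 3*x + x - 2: g + 3*x = -8 ∧ g > 2
Before assert ¬(g + 2*d + 5 ≥ -4): (¬(2*d + g ≥ -9)) ∧ g + 3*x = -8 ∧ g > 2
Answer: WP = (¬(2*d + g ≥ -9)) ∧ g + 3*x = -8 ∧ g > 2


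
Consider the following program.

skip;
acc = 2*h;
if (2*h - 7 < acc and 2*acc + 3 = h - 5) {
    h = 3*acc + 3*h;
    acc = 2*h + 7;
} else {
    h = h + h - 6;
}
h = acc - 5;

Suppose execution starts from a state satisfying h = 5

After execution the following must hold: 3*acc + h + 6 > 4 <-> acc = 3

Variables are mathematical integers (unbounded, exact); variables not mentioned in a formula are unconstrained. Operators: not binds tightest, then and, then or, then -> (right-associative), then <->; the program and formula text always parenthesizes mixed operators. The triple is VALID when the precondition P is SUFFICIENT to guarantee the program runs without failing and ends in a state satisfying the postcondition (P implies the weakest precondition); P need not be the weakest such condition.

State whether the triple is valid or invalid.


Working backward. After the program, the postcondition 3*acc + h + 6 > 4 <-> acc = 3 must hold; in canonical form it is 3*acc + h > -2 <-> acc = 3.
Before h := acc - 5: 4*acc > 3 <-> acc = 3
Then branch requires 24*acc + 24*h > -25 <-> 6*acc + 6*h = -4; else branch requires 4*acc > 3 <-> acc = 3.
Before the if: ((2*h < acc + 7 and 2*acc = h - 8) -> (24*acc + 24*h > -25 <-> 6*acc + 6*h = -4)) and ((not (2*h < acc + 7 and 2*acc = h - 8)) -> (4*acc > 3 <-> acc = 3))
Before acc := 2*h: (3*h = -8 -> (72*h > -25 <-> 18*h = -4)) and ((not (3*h = -8)) -> (8*h > 3 <-> 2*h = 3))
Before skip: (3*h = -8 -> (72*h > -25 <-> 18*h = -4)) and ((not (3*h = -8)) -> (8*h > 3 <-> 2*h = 3))
The weakest precondition is (3*h = -8 -> (72*h > -25 <-> 18*h = -4)) and ((not (3*h = -8)) -> (8*h > 3 <-> 2*h = 3)).
Check whether h = 5 implies it.
Countermodel: at the initial state h = 5, the precondition holds but the weakest precondition fails.
Answer: invalid


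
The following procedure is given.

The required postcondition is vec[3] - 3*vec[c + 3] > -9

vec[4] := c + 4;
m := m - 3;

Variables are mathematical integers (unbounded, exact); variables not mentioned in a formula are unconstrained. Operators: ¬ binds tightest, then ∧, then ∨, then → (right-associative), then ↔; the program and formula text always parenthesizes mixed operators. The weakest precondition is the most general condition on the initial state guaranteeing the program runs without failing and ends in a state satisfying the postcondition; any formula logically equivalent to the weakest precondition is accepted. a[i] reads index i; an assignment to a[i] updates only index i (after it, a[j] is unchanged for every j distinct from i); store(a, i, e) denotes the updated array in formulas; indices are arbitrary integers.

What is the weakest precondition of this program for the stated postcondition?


Working backward. After the program, the postcondition vec[3] - 3*vec[c + 3] > -9 must hold; in canonical form it is vec[3] > 3*vec[c + 3] - 9.
Before m := m - 3: vec[3] > 3*vec[c + 3] - 9
Before vec[4] := c + 4: vec[3] > 3*store(vec, 4, c + 4)[c + 3] - 9
Answer: WP = vec[3] > 3*store(vec, 4, c + 4)[c + 3] - 9


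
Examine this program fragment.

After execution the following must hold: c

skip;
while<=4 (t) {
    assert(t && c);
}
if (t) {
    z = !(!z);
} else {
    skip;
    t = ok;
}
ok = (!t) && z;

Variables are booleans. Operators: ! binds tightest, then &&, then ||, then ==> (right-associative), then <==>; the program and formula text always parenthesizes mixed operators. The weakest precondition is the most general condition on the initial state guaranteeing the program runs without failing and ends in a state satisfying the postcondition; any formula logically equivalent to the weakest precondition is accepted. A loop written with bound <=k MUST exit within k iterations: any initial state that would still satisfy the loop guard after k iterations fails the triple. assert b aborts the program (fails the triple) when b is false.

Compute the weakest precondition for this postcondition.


Working backward. After the program, c must hold.
Before ok := (!t) && z: c
Then branch requires c; else branch requires c.
Before the if: (t ==> c) && ((!t) ==> c)
Before the loop (bound <=4), unroll the exhaustion recursion (WP_0 = exit-now case; WP_j = one more guarded iteration, up to j = 4):
  WP_0: (!t) && (t ==> c) && ((!t) ==> c)
  WP_1: (!t) && ((!t) ==> ((t ==> c) && ((!t) ==> c)))
  WP_2: (!t) && ((!t) ==> ((t ==> c) && ((!t) ==> c)))
  WP_3: (!t) && ((!t) ==> ((t ==> c) && ((!t) ==> c)))
  WP_4: (!t) && ((!t) ==> ((t ==> c) && ((!t) ==> c)))
So before the loop: (!t) && ((!t) ==> ((t ==> c) && ((!t) ==> c)))
Before skip: (!t) && ((!t) ==> ((t ==> c) && ((!t) ==> c)))
Answer: WP = (!t) && ((!t) ==> ((t ==> c) && ((!t) ==> c)))


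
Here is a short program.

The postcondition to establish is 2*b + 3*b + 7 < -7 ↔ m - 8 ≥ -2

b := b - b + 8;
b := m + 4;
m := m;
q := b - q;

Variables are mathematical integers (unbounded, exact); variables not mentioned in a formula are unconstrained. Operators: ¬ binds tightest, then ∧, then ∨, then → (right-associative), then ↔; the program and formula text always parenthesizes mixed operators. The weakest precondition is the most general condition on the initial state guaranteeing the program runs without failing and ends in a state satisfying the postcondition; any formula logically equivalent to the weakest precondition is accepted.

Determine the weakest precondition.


Working backward. After the program, the postcondition 2*b + 3*b + 7 < -7 ↔ m - 8 ≥ -2 must hold; in canonical form it is 5*b < -14 ↔ m ≥ 6.
Before q := b - q: 5*b < -14 ↔ m ≥ 6
Before m := m: 5*b < -14 ↔ m ≥ 6
Before b := m + 4: 5*m < -34 ↔ m ≥ 6
Before b := b - b + 8: 5*m < -34 ↔ m ≥ 6
Answer: WP = 5*m < -34 ↔ m ≥ 6


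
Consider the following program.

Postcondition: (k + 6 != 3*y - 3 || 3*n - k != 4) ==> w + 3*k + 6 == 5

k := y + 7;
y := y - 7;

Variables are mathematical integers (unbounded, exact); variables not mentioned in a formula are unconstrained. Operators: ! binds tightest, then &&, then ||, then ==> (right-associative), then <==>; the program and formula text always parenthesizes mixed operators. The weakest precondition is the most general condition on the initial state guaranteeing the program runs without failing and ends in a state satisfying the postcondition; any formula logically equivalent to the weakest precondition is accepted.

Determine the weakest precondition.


Working backward. After the program, the postcondition (k + 6 != 3*y - 3 || 3*n - k != 4) ==> w + 3*k + 6 == 5 must hold; in canonical form it is (k != 3*y - 9 || 3*n != k + 4) ==> 3*k + w == -1.
Before y := y - 7: (k != 3*y - 30 || 3*n != k + 4) ==> 3*k + w == -1
Before k := y + 7: (2*y != 37 || 3*n != y + 11) ==> w + 3*y == -22
Answer: WP = (2*y != 37 || 3*n != y + 11) ==> w + 3*y == -22


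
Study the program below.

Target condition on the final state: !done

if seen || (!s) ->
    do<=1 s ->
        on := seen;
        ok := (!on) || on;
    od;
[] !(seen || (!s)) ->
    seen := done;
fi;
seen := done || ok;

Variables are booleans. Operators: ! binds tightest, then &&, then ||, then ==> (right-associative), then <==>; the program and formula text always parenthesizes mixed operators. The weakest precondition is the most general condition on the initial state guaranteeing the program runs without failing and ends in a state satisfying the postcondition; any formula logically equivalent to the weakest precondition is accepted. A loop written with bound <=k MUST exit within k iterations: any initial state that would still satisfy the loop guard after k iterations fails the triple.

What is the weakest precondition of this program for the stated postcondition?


Working backward. After the program, !done must hold.
Before seen := done || ok: !done
Then branch requires (s ==> ((!s) && (!done))) && ((!s) ==> (!done)); else branch requires !done.
Before the if: ((seen || (!s)) ==> ((s ==> ((!s) && (!done))) && ((!s) ==> (!done)))) && ((!(seen || (!s))) ==> (!done))
Answer: WP = ((seen || (!s)) ==> ((s ==> ((!s) && (!done))) && ((!s) ==> (!done)))) && ((!(seen || (!s))) ==> (!done))


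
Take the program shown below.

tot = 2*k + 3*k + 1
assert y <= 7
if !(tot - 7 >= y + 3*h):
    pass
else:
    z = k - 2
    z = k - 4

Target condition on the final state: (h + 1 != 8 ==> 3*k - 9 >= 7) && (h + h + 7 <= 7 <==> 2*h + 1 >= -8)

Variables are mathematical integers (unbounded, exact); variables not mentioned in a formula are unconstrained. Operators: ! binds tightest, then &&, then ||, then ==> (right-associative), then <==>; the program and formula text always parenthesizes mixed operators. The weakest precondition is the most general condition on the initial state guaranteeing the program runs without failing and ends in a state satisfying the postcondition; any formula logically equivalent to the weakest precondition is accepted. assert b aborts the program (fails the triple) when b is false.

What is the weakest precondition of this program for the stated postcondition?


Working backward. After the program, the postcondition (h + 1 != 8 ==> 3*k - 9 >= 7) && (h + h + 7 <= 7 <==> 2*h + 1 >= -8) must hold; in canonical form it is (h != 7 ==> 3*k >= 16) && (2*h <= 0 <==> 2*h >= -9).
Then branch requires (h != 7 ==> 3*k >= 16) && (2*h <= 0 <==> 2*h >= -9); else branch requires (h != 7 ==> 3*k >= 16) && (2*h <= 0 <==> 2*h >= -9).
Before the if: ((!(tot >= 3*h + y + 7)) ==> ((h != 7 ==> 3*k >= 16) && (2*h <= 0 <==> 2*h >= -9))) && (tot >= 3*h + y + 7 ==> ((h != 7 ==> 3*k >= 16) && (2*h <= 0 <==> 2*h >= -9)))
Before assert y <= 7: y <= 7 && ((!(tot >= 3*h + y + 7)) ==> ((h != 7 ==> 3*k >= 16) && (2*h <= 0 <==> 2*h >= -9))) && (tot >= 3*h + y + 7 ==> ((h != 7 ==> 3*k >= 16) && (2*h <= 0 <==> 2*h >= -9)))
Before tot := 2*k + 3*k + 1: y <= 7 && ((!(5*k >= 3*h + y + 6)) ==> ((h != 7 ==> 3*k >= 16) && (2*h <= 0 <==> 2*h >= -9))) && (5*k >= 3*h + y + 6 ==> ((h != 7 ==> 3*k >= 16) && (2*h <= 0 <==> 2*h >= -9)))
Answer: WP = y <= 7 && ((!(5*k >= 3*h + y + 6)) ==> ((h != 7 ==> 3*k >= 16) && (2*h <= 0 <==> 2*h >= -9))) && (5*k >= 3*h + y + 6 ==> ((h != 7 ==> 3*k >= 16) && (2*h <= 0 <==> 2*h >= -9)))


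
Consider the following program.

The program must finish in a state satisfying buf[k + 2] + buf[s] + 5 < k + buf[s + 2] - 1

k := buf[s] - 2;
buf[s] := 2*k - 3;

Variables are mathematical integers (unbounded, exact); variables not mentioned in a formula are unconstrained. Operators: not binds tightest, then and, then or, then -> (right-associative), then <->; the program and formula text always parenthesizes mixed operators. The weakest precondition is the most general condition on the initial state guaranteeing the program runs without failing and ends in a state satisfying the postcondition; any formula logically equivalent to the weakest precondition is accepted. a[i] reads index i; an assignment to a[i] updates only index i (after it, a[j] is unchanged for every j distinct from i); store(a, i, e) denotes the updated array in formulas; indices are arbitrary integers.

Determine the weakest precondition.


Working backward. After the program, the postcondition buf[k + 2] + buf[s] + 5 < k + buf[s + 2] - 1 must hold; in canonical form it is buf[k + 2] + buf[s] < buf[s + 2] + k - 6.
Before buf[s] := 2*k - 3: store(buf, s, 2*k - 3)[k + 2] + store(buf, s, 2*k - 3)[s] < store(buf, s, 2*k - 3)[s + 2] + k - 6
Before k := buf[s] - 2: store(buf, s, 2*buf[s] - 7)[buf[s]] + store(buf, s, 2*buf[s] - 7)[s] < buf[s] + store(buf, s, 2*buf[s] - 7)[s + 2] - 8
Answer: WP = store(buf, s, 2*buf[s] - 7)[buf[s]] + store(buf, s, 2*buf[s] - 7)[s] < buf[s] + store(buf, s, 2*buf[s] - 7)[s + 2] - 8


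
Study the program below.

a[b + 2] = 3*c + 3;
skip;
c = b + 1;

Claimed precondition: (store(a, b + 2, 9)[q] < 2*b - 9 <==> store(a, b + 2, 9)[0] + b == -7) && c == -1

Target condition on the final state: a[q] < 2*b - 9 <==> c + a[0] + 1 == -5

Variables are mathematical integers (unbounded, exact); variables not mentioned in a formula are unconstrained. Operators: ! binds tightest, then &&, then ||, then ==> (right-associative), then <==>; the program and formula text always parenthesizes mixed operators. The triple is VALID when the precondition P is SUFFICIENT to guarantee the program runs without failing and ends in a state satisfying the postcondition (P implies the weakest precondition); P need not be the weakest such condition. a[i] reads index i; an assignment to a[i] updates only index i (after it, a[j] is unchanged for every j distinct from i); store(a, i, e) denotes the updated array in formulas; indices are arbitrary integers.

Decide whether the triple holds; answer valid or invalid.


Working backward. After the program, the postcondition a[q] < 2*b - 9 <==> c + a[0] + 1 == -5 must hold; in canonical form it is a[q] < 2*b - 9 <==> a[0] + c == -6.
Before c := b + 1: a[q] < 2*b - 9 <==> a[0] + b == -7
Before skip: a[q] < 2*b - 9 <==> a[0] + b == -7
Before a[b + 2] := 3*c + 3: store(a, b + 2, 3*c + 3)[q] < 2*b - 9 <==> store(a, b + 2, 3*c + 3)[0] + b == -7
The weakest precondition is store(a, b + 2, 3*c + 3)[q] < 2*b - 9 <==> store(a, b + 2, 3*c + 3)[0] + b == -7.
Check whether (store(a, b + 2, 9)[q] < 2*b - 9 <==> store(a, b + 2, 9)[0] + b == -7) && c == -1 implies it.
Countermodel: at the initial state a = {[0] = -13, [7] = 3, elsewhere 3}, b = 5, c = -1, q = 7, the precondition holds but the weakest precondition fails.
Answer: invalid


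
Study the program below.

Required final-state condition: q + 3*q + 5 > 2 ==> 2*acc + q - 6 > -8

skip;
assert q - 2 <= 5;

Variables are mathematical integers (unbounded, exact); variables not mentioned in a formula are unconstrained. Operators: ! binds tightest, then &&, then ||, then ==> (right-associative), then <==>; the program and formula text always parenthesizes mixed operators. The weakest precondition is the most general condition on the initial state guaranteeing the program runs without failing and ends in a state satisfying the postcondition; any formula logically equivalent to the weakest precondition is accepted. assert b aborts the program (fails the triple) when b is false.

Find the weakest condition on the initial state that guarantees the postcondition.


Working backward. After the program, the postcondition q + 3*q + 5 > 2 ==> 2*acc + q - 6 > -8 must hold; in canonical form it is 4*q > -3 ==> 2*acc + q > -2.
Before assert q - 2 <= 5: q <= 7 && (4*q > -3 ==> 2*acc + q > -2)
Before skip: q <= 7 && (4*q > -3 ==> 2*acc + q > -2)
Answer: WP = q <= 7 && (4*q > -3 ==> 2*acc + q > -2)


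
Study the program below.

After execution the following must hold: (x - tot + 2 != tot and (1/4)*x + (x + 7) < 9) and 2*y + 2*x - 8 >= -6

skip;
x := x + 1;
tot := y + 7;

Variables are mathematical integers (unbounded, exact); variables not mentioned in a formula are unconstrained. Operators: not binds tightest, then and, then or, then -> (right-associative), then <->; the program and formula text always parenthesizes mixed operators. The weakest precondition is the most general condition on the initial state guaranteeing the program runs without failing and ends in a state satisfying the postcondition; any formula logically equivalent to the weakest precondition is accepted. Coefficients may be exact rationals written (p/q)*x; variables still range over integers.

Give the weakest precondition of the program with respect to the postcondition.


Working backward. After the program, the postcondition (x - tot + 2 != tot and (1/4)*x + (x + 7) < 9) and 2*y + 2*x - 8 >= -6 must hold; in canonical form it is x != 2*tot - 2 and (5/4)*x < 2 and 2*x + 2*y >= 2.
Before tot := y + 7: x != 2*y + 12 and (5/4)*x < 2 and 2*x + 2*y >= 2
Before x := x + 1: x != 2*y + 11 and (5/4)*x < 3/4 and 2*x + 2*y >= 0
Before skip: x != 2*y + 11 and (5/4)*x < 3/4 and 2*x + 2*y >= 0
Answer: WP = x != 2*y + 11 and (5/4)*x < 3/4 and 2*x + 2*y >= 0


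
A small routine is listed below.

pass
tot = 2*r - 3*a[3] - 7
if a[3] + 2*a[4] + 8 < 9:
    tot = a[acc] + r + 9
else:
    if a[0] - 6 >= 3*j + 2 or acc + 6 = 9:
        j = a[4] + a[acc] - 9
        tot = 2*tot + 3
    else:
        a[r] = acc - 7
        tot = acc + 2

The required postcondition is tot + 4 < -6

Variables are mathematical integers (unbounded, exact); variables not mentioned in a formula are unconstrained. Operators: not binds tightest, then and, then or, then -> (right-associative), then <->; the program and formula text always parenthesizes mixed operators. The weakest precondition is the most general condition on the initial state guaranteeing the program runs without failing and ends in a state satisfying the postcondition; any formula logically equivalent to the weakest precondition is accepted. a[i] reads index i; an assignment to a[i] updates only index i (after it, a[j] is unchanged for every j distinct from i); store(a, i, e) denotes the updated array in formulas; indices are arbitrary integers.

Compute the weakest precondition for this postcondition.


Working backward. After the program, the postcondition tot + 4 < -6 must hold; in canonical form it is tot < -10.
Then branch requires a[acc] + r < -19; else branch requires ((a[0] >= 3*j + 8 or acc = 3) -> 2*tot < -13) and ((not (a[0] >= 3*j + 8 or acc = 3)) -> acc < -12).
Before the if: (a[3] + 2*a[4] < 1 -> a[acc] + r < -19) and ((not (a[3] + 2*a[4] < 1)) -> (((a[0] >= 3*j + 8 or acc = 3) -> 2*tot < -13) and ((not (a[0] >= 3*j + 8 or acc = 3)) -> acc < -12)))
Before tot := 2*r - 3*a[3] - 7: (a[3] + 2*a[4] < 1 -> a[acc] + r < -19) and ((not (a[3] + 2*a[4] < 1)) -> (((a[0] >= 3*j + 8 or acc = 3) -> 4*r < 6*a[3] + 1) and ((not (a[0] >= 3*j + 8 or acc = 3)) -> acc < -12)))
Before skip: (a[3] + 2*a[4] < 1 -> a[acc] + r < -19) and ((not (a[3] + 2*a[4] < 1)) -> (((a[0] >= 3*j + 8 or acc = 3) -> 4*r < 6*a[3] + 1) and ((not (a[0] >= 3*j + 8 or acc = 3)) -> acc < -12)))
Answer: WP = (a[3] + 2*a[4] < 1 -> a[acc] + r < -19) and ((not (a[3] + 2*a[4] < 1)) -> (((a[0] >= 3*j + 8 or acc = 3) -> 4*r < 6*a[3] + 1) and ((not (a[0] >= 3*j + 8 or acc = 3)) -> acc < -12)))


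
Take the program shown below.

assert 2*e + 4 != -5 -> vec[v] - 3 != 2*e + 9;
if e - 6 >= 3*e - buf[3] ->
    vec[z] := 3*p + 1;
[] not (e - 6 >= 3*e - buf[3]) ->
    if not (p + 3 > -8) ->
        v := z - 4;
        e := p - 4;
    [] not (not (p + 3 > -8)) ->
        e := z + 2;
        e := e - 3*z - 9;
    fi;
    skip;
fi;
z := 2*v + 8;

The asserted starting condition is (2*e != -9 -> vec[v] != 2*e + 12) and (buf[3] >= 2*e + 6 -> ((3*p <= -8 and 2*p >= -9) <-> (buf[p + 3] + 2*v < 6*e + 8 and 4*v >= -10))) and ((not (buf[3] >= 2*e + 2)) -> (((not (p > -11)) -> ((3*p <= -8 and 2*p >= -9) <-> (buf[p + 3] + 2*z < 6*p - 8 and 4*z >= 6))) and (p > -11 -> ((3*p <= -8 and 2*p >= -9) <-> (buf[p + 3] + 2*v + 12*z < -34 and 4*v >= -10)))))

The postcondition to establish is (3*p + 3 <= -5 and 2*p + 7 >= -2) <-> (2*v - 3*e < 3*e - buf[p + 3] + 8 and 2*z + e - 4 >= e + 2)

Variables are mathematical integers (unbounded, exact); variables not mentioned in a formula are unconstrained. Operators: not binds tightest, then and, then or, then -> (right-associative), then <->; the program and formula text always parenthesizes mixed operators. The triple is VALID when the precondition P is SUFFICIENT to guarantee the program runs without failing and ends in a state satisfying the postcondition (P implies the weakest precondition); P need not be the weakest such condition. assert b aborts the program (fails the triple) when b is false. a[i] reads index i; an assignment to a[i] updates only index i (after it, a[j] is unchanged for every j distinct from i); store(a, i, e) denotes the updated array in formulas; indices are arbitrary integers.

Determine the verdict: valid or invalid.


Working backward. After the program, the postcondition (3*p + 3 <= -5 and 2*p + 7 >= -2) <-> (2*v - 3*e < 3*e - buf[p + 3] + 8 and 2*z + e - 4 >= e + 2) must hold; in canonical form it is (3*p <= -8 and 2*p >= -9) <-> (buf[p + 3] + 2*v < 6*e + 8 and 2*z >= 6).
Before z := 2*v + 8: (3*p <= -8 and 2*p >= -9) <-> (buf[p + 3] + 2*v < 6*e + 8 and 4*v >= -10)
Then branch requires (3*p <= -8 and 2*p >= -9) <-> (buf[p + 3] + 2*v < 6*e + 8 and 4*v >= -10); else branch requires ((not (p > -11)) -> ((3*p <= -8 and 2*p >= -9) <-> (buf[p + 3] + 2*z < 6*p - 8 and 4*z >= 6))) and (p > -11 -> ((3*p <= -8 and 2*p >= -9) <-> (buf[p + 3] + 2*v + 12*z < -34 and 4*v >= -10))).
Before the if: (buf[3] >= 2*e + 6 -> ((3*p <= -8 and 2*p >= -9) <-> (buf[p + 3] + 2*v < 6*e + 8 and 4*v >= -10))) and ((not (buf[3] >= 2*e + 6)) -> (((not (p > -11)) -> ((3*p <= -8 and 2*p >= -9) <-> (buf[p + 3] + 2*z < 6*p - 8 and 4*z >= 6))) and (p > -11 -> ((3*p <= -8 and 2*p >= -9) <-> (buf[p + 3] + 2*v + 12*z < -34 and 4*v >= -10)))))
Before assert 2*e + 4 != -5 -> vec[v] - 3 != 2*e + 9: (2*e != -9 -> vec[v] != 2*e + 12) and (buf[3] >= 2*e + 6 -> ((3*p <= -8 and 2*p >= -9) <-> (buf[p + 3] + 2*v < 6*e + 8 and 4*v >= -10))) and ((not (buf[3] >= 2*e + 6)) -> (((not (p > -11)) -> ((3*p <= -8 and 2*p >= -9) <-> (buf[p + 3] + 2*z < 6*p - 8 and 4*z >= 6))) and (p > -11 -> ((3*p <= -8 and 2*p >= -9) <-> (buf[p + 3] + 2*v + 12*z < -34 and 4*v >= -10)))))
The weakest precondition is (2*e != -9 -> vec[v] != 2*e + 12) and (buf[3] >= 2*e + 6 -> ((3*p <= -8 and 2*p >= -9) <-> (buf[p + 3] + 2*v < 6*e + 8 and 4*v >= -10))) and ((not (buf[3] >= 2*e + 6)) -> (((not (p > -11)) -> ((3*p <= -8 and 2*p >= -9) <-> (buf[p + 3] + 2*z < 6*p - 8 and 4*z >= 6))) and (p > -11 -> ((3*p <= -8 and 2*p >= -9) <-> (buf[p + 3] + 2*v + 12*z < -34 and 4*v >= -10))))).
Check whether (2*e != -9 -> vec[v] != 2*e + 12) and (buf[3] >= 2*e + 6 -> ((3*p <= -8 and 2*p >= -9) <-> (buf[p + 3] + 2*v < 6*e + 8 and 4*v >= -10))) and ((not (buf[3] >= 2*e + 2)) -> (((not (p > -11)) -> ((3*p <= -8 and 2*p >= -9) <-> (buf[p + 3] + 2*z < 6*p - 8 and 4*z >= 6))) and (p > -11 -> ((3*p <= -8 and 2*p >= -9) <-> (buf[p + 3] + 2*v + 12*z < -34 and 4*v >= -10))))) implies it.
Countermodel: at the initial state buf = {[-2] = -55, [3] = 2, elsewhere 2}, e = 0, p = -5, v = -2, vec = {[-2] = 13, [3] = 13, elsewhere 13}, z = 2, the precondition holds but the weakest precondition fails.
Answer: invalid
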